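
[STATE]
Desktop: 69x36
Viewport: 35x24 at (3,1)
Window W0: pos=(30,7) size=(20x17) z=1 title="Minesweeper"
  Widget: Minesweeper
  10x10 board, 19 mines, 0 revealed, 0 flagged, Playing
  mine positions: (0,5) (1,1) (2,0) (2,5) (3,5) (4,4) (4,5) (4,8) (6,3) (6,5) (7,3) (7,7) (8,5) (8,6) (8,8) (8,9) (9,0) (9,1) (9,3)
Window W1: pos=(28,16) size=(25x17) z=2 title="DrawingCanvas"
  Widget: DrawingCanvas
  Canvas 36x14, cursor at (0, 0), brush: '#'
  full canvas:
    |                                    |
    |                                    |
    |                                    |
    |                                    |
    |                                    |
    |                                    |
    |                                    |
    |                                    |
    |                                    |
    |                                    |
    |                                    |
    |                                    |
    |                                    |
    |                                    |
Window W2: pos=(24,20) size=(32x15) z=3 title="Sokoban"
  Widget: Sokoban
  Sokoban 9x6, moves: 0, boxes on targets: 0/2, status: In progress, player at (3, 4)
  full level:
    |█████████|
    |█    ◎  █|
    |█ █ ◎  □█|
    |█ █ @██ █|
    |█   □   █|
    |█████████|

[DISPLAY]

                                   
                                   
                                   
                                   
                                   
                                   
                           ┏━━━━━━━
                           ┃ Minesw
                           ┠───────
                           ┃■■■■■■■
                           ┃■■■■■■■
                           ┃■■■■■■■
                           ┃■■■■■■■
                           ┃■■■■■■■
                           ┃■■■■■■■
                         ┏━━━━━━━━━
                         ┃ DrawingC
                         ┠─────────
                         ┃+        
                     ┏━━━━━━━━━━━━━
                     ┃ Sokoban     
                     ┠─────────────
                     ┃█████████    
                     ┃█    ◎  █    


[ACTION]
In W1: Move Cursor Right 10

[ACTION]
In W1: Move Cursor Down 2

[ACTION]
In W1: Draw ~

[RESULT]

                                   
                                   
                                   
                                   
                                   
                                   
                           ┏━━━━━━━
                           ┃ Minesw
                           ┠───────
                           ┃■■■■■■■
                           ┃■■■■■■■
                           ┃■■■■■■■
                           ┃■■■■■■■
                           ┃■■■■■■■
                           ┃■■■■■■■
                         ┏━━━━━━━━━
                         ┃ DrawingC
                         ┠─────────
                         ┃         
                     ┏━━━━━━━━━━━━━
                     ┃ Sokoban     
                     ┠─────────────
                     ┃█████████    
                     ┃█    ◎  █    


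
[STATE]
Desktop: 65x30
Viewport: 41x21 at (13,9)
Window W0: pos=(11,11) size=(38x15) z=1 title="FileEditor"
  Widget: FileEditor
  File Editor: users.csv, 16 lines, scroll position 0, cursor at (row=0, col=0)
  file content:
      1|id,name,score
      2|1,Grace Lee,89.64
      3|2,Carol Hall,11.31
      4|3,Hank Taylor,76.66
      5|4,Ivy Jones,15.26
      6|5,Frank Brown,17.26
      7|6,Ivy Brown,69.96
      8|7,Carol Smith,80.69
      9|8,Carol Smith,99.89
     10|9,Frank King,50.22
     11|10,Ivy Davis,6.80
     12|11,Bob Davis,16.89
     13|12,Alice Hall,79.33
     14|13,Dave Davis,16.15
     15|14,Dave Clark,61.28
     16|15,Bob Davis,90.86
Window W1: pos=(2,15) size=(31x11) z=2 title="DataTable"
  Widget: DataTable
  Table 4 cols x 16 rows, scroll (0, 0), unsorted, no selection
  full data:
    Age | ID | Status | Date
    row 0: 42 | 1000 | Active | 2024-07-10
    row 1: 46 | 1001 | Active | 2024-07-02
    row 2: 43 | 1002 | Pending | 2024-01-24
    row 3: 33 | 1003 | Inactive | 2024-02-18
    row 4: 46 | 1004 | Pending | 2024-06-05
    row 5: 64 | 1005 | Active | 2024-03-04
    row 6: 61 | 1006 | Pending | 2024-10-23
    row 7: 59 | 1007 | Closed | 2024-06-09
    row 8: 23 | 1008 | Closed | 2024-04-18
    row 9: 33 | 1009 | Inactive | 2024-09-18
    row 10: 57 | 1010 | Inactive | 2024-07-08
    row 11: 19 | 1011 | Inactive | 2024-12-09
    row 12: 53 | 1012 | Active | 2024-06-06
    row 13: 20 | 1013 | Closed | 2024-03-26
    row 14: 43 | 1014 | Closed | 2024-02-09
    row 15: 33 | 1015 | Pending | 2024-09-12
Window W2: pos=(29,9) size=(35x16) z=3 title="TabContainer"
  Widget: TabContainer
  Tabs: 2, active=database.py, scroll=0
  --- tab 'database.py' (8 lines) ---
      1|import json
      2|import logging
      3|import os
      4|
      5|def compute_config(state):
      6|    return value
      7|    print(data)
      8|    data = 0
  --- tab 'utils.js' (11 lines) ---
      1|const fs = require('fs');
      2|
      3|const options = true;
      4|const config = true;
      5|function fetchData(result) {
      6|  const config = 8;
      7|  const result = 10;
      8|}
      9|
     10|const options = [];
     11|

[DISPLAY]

                ┏━━━━━━━━━━━━━━━━━━━━━━━━
                ┃ TabContainer           
━━━━━━━━━━━━━━━━┠────────────────────────
FileEditor      ┃[database.py]│ utils.js 
────────────────┃────────────────────────
d,name,score    ┃import json             
━━━━━━━━━━━━━━━━┃import logging          
                ┃import os               
────────────────┃                        
tatus  │Date    ┃def compute_config(state
───────┼────────┃    return value        
ctive  │2024-07-┃    print(data)         
ctive  │2024-07-┃    data = 0            
ending │2024-01-┃                        
nactive│2024-02-┃                        
ending │2024-06-┗━━━━━━━━━━━━━━━━━━━━━━━━
━━━━━━━━━━━━━━━━━━━┛━━━━━━━━━━━━━━━┛     
                                         
                                         
                                         
                                         


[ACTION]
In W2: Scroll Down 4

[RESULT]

                ┏━━━━━━━━━━━━━━━━━━━━━━━━
                ┃ TabContainer           
━━━━━━━━━━━━━━━━┠────────────────────────
FileEditor      ┃[database.py]│ utils.js 
────────────────┃────────────────────────
d,name,score    ┃def compute_config(state
━━━━━━━━━━━━━━━━┃    return value        
                ┃    print(data)         
────────────────┃    data = 0            
tatus  │Date    ┃                        
───────┼────────┃                        
ctive  │2024-07-┃                        
ctive  │2024-07-┃                        
ending │2024-01-┃                        
nactive│2024-02-┃                        
ending │2024-06-┗━━━━━━━━━━━━━━━━━━━━━━━━
━━━━━━━━━━━━━━━━━━━┛━━━━━━━━━━━━━━━┛     
                                         
                                         
                                         
                                         


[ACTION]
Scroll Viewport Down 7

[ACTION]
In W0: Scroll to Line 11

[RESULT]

                ┏━━━━━━━━━━━━━━━━━━━━━━━━
                ┃ TabContainer           
━━━━━━━━━━━━━━━━┠────────────────────────
FileEditor      ┃[database.py]│ utils.js 
────────────────┃────────────────────────
,Frank Brown,17.┃def compute_config(state
━━━━━━━━━━━━━━━━┃    return value        
                ┃    print(data)         
────────────────┃    data = 0            
tatus  │Date    ┃                        
───────┼────────┃                        
ctive  │2024-07-┃                        
ctive  │2024-07-┃                        
ending │2024-01-┃                        
nactive│2024-02-┃                        
ending │2024-06-┗━━━━━━━━━━━━━━━━━━━━━━━━
━━━━━━━━━━━━━━━━━━━┛━━━━━━━━━━━━━━━┛     
                                         
                                         
                                         
                                         


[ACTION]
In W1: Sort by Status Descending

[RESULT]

                ┏━━━━━━━━━━━━━━━━━━━━━━━━
                ┃ TabContainer           
━━━━━━━━━━━━━━━━┠────────────────────────
FileEditor      ┃[database.py]│ utils.js 
────────────────┃────────────────────────
,Frank Brown,17.┃def compute_config(state
━━━━━━━━━━━━━━━━┃    return value        
                ┃    print(data)         
────────────────┃    data = 0            
tatus ▼│Date    ┃                        
───────┼────────┃                        
ending │2024-01-┃                        
ending │2024-06-┃                        
ending │2024-10-┃                        
ending │2024-09-┃                        
nactive│2024-02-┗━━━━━━━━━━━━━━━━━━━━━━━━
━━━━━━━━━━━━━━━━━━━┛━━━━━━━━━━━━━━━┛     
                                         
                                         
                                         
                                         


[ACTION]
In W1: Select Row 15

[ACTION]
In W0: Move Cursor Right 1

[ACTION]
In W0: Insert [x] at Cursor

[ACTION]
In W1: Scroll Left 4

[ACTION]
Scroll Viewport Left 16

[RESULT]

                             ┏━━━━━━━━━━━
                             ┃ TabContain
           ┏━━━━━━━━━━━━━━━━━┠───────────
           ┃ FileEditor      ┃[database.p
           ┠─────────────────┃───────────
           ┃5,Frank Brown,17.┃def compute
  ┏━━━━━━━━━━━━━━━━━━━━━━━━━━┃    return 
  ┃ DataTable                ┃    print(d
  ┠──────────────────────────┃    data = 
  ┃Age│ID  │Status ▼│Date    ┃           
  ┃───┼────┼────────┼────────┃           
  ┃43 │1002│Pending │2024-01-┃           
  ┃46 │1004│Pending │2024-06-┃           
  ┃61 │1006│Pending │2024-10-┃           
  ┃33 │1015│Pending │2024-09-┃           
  ┃33 │1003│Inactive│2024-02-┗━━━━━━━━━━━
  ┗━━━━━━━━━━━━━━━━━━━━━━━━━━━━━┛━━━━━━━━
                                         
                                         
                                         
                                         


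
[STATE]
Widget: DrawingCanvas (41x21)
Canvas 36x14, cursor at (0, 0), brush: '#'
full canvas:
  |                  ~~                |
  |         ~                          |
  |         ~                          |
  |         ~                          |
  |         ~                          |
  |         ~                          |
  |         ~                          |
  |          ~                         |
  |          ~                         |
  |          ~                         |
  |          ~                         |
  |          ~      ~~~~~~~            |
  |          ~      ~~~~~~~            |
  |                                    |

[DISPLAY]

+                 ~~                     
         ~                               
         ~                               
         ~                               
         ~                               
         ~                               
         ~                               
          ~                              
          ~                              
          ~                              
          ~                              
          ~      ~~~~~~~                 
          ~      ~~~~~~~                 
                                         
                                         
                                         
                                         
                                         
                                         
                                         
                                         


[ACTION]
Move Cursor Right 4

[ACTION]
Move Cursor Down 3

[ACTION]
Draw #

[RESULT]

                  ~~                     
         ~                               
         ~                               
    #    ~                               
         ~                               
         ~                               
         ~                               
          ~                              
          ~                              
          ~                              
          ~                              
          ~      ~~~~~~~                 
          ~      ~~~~~~~                 
                                         
                                         
                                         
                                         
                                         
                                         
                                         
                                         


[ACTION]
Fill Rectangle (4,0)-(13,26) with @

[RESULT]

                  ~~                     
         ~                               
         ~                               
    #    ~                               
@@@@@@@@@@@@@@@@@@@@@@@@@@@              
@@@@@@@@@@@@@@@@@@@@@@@@@@@              
@@@@@@@@@@@@@@@@@@@@@@@@@@@              
@@@@@@@@@@@@@@@@@@@@@@@@@@@              
@@@@@@@@@@@@@@@@@@@@@@@@@@@              
@@@@@@@@@@@@@@@@@@@@@@@@@@@              
@@@@@@@@@@@@@@@@@@@@@@@@@@@              
@@@@@@@@@@@@@@@@@@@@@@@@@@@              
@@@@@@@@@@@@@@@@@@@@@@@@@@@              
@@@@@@@@@@@@@@@@@@@@@@@@@@@              
                                         
                                         
                                         
                                         
                                         
                                         
                                         


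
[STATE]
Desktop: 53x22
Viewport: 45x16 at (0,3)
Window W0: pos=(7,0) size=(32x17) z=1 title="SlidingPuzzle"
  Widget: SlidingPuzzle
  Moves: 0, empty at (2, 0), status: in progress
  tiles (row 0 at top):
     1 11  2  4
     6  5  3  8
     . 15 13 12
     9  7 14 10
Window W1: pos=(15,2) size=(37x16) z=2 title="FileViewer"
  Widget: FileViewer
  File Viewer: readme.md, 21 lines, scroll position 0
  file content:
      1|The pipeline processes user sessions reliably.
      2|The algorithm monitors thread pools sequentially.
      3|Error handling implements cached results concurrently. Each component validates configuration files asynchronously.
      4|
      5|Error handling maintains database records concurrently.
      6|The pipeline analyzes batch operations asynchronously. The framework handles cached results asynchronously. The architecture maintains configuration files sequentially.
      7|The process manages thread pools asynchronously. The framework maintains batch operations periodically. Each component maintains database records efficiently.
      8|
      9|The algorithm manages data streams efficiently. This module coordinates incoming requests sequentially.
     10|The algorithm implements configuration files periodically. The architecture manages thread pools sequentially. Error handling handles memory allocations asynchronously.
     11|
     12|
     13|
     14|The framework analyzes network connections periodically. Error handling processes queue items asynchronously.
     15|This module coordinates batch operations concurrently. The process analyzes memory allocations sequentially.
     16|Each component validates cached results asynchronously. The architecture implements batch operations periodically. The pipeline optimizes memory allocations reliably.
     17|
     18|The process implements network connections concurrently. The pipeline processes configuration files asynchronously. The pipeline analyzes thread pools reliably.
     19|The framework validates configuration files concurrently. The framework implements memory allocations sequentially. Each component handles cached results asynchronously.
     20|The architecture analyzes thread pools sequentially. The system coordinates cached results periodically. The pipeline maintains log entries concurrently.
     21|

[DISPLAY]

       ┃┌────┬─┃ FileViewer                  
       ┃│  1 │ ┠─────────────────────────────
       ┃├────┼─┃The pipeline processes user s
       ┃│  6 │ ┃The algorithm monitors thread
       ┃├────┼─┃Error handling implements cac
       ┃│    │ ┃                             
       ┃├────┼─┃Error handling maintains data
       ┃│  9 │ ┃The pipeline analyzes batch o
       ┃└────┴─┃The process manages thread po
       ┃Moves: ┃                             
       ┃       ┃The algorithm manages data st
       ┃       ┃The algorithm implements conf
       ┃       ┃                             
       ┗━━━━━━━┃                             
               ┗━━━━━━━━━━━━━━━━━━━━━━━━━━━━━
                                             


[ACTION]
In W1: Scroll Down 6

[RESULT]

       ┃┌────┬─┃ FileViewer                  
       ┃│  1 │ ┠─────────────────────────────
       ┃├────┼─┃The process manages thread po
       ┃│  6 │ ┃                             
       ┃├────┼─┃The algorithm manages data st
       ┃│    │ ┃The algorithm implements conf
       ┃├────┼─┃                             
       ┃│  9 │ ┃                             
       ┃└────┴─┃                             
       ┃Moves: ┃The framework analyzes networ
       ┃       ┃This module coordinates batch
       ┃       ┃Each component validates cach
       ┃       ┃                             
       ┗━━━━━━━┃The process implements networ
               ┗━━━━━━━━━━━━━━━━━━━━━━━━━━━━━
                                             


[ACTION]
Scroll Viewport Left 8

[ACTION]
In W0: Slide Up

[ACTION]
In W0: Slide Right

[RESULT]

       ┃┌────┬─┃ FileViewer                  
       ┃│  1 │ ┠─────────────────────────────
       ┃├────┼─┃The process manages thread po
       ┃│  6 │ ┃                             
       ┃├────┼─┃The algorithm manages data st
       ┃│  9 │ ┃The algorithm implements conf
       ┃├────┼─┃                             
       ┃│    │ ┃                             
       ┃└────┴─┃                             
       ┃Moves: ┃The framework analyzes networ
       ┃       ┃This module coordinates batch
       ┃       ┃Each component validates cach
       ┃       ┃                             
       ┗━━━━━━━┃The process implements networ
               ┗━━━━━━━━━━━━━━━━━━━━━━━━━━━━━
                                             


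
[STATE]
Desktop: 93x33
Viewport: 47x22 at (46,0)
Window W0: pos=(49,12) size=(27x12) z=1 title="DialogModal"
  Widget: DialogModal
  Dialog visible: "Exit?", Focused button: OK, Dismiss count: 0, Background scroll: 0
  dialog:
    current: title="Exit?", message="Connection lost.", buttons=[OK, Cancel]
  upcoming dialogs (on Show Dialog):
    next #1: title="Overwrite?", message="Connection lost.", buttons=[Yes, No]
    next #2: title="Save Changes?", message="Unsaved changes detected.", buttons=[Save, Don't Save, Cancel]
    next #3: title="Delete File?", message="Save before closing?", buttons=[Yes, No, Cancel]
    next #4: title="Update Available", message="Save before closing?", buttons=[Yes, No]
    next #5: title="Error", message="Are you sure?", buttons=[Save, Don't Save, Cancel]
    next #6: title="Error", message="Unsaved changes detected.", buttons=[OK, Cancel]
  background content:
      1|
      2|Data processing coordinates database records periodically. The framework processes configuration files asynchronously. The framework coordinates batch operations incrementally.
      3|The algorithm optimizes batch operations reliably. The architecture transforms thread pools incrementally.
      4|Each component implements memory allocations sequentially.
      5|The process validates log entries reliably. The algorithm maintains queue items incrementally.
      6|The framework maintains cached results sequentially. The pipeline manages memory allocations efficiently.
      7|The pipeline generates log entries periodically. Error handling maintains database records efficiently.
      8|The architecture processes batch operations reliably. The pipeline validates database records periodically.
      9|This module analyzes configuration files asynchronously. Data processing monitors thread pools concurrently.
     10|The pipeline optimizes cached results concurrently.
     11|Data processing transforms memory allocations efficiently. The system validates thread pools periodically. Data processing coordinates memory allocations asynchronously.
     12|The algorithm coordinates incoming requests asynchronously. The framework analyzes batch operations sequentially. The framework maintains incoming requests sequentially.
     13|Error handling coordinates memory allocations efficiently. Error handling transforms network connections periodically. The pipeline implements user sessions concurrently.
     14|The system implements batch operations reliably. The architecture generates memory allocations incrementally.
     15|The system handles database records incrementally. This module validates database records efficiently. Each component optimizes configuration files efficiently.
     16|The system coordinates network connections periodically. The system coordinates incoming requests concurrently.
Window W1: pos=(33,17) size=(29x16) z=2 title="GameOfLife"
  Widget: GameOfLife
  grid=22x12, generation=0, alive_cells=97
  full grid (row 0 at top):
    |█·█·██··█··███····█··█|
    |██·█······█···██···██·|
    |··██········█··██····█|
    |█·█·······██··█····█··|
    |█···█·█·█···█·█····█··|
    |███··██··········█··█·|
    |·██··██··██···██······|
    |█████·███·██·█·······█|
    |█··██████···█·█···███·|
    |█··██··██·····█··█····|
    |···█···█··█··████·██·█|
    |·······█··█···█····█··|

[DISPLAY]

                                               
                                               
                                               
                                               
                                               
                                               
                                               
                                               
                                               
                                               
                                               
                                               
   ┏━━━━━━━━━━━━━━━━━━━━━━━━━┓                 
   ┃ DialogModal             ┃                 
   ┠─────────────────────────┨                 
   ┃                         ┃                 
   ┃Da┌──────────────────┐nat┃                 
━━━━━━━━━━━━━━━┓t?       │s b┃                 
               ┃on lost. │nts┃                 
───────────────┨ancel    │log┃                 
               ┃─────────┘s c┃                 
██····█··█     ┃ generates lo┃                 


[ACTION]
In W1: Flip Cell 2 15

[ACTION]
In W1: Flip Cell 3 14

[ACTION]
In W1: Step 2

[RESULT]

                                               
                                               
                                               
                                               
                                               
                                               
                                               
                                               
                                               
                                               
                                               
                                               
   ┏━━━━━━━━━━━━━━━━━━━━━━━━━┓                 
   ┃ DialogModal             ┃                 
   ┠─────────────────────────┨                 
   ┃                         ┃                 
   ┃Da┌──────────────────┐nat┃                 
━━━━━━━━━━━━━━━┓t?       │s b┃                 
               ┃on lost. │nts┃                 
───────────────┨ancel    │log┃                 
               ┃─────────┘s c┃                 
████···█·█     ┃ generates lo┃                 


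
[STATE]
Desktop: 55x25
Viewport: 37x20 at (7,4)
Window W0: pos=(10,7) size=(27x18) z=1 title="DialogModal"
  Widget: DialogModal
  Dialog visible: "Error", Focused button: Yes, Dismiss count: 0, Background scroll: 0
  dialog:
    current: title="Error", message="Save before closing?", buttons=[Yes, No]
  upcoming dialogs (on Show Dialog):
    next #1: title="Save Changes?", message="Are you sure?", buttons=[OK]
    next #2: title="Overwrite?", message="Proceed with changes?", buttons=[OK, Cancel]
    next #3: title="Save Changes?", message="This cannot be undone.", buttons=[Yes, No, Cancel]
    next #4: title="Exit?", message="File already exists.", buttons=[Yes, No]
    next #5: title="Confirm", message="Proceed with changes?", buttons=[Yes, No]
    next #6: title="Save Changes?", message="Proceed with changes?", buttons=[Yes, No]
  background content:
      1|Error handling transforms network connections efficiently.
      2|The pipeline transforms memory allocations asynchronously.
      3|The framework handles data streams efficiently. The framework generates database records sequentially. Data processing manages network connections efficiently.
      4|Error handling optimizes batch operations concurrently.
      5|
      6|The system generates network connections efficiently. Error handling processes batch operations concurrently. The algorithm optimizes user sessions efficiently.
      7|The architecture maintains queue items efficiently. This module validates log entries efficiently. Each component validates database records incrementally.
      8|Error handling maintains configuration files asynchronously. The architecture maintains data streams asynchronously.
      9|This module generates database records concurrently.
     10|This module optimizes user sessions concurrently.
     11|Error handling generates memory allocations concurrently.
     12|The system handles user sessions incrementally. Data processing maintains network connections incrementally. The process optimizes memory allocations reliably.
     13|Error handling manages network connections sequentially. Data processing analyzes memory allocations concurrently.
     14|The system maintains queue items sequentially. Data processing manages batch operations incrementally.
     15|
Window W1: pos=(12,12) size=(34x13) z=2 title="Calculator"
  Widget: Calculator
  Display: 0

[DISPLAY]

                                     
                                     
                                     
   ┏━━━━━━━━━━━━━━━━━━━━━━━━━┓       
   ┃ DialogModal             ┃       
   ┠─────────────────────────┨       
   ┃Error handling transforms┃       
   ┃The pipeline transforms m┃       
   ┃T┏━━━━━━━━━━━━━━━━━━━━━━━━━━━━━━━
   ┃E┃ Calculator                    
   ┃ ┠───────────────────────────────
   ┃T┃                               
   ┃T┃┌───┬───┬───┬───┐              
   ┃E┃│ 7 │ 8 │ 9 │ ÷ │              
   ┃T┃├───┼───┼───┼───┤              
   ┃T┃│ 4 │ 5 │ 6 │ × │              
   ┃E┃├───┼───┼───┼───┤              
   ┃T┃│ 1 │ 2 │ 3 │ - │              
   ┃E┃├───┼───┼───┼───┤              
   ┃T┃│ 0 │ . │ = │ + │              


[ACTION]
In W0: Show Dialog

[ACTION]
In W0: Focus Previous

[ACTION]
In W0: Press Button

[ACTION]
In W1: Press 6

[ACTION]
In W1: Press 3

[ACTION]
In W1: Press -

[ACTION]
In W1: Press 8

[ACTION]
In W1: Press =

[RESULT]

                                     
                                     
                                     
   ┏━━━━━━━━━━━━━━━━━━━━━━━━━┓       
   ┃ DialogModal             ┃       
   ┠─────────────────────────┨       
   ┃Error handling transforms┃       
   ┃The pipeline transforms m┃       
   ┃T┏━━━━━━━━━━━━━━━━━━━━━━━━━━━━━━━
   ┃E┃ Calculator                    
   ┃ ┠───────────────────────────────
   ┃T┃                              5
   ┃T┃┌───┬───┬───┬───┐              
   ┃E┃│ 7 │ 8 │ 9 │ ÷ │              
   ┃T┃├───┼───┼───┼───┤              
   ┃T┃│ 4 │ 5 │ 6 │ × │              
   ┃E┃├───┼───┼───┼───┤              
   ┃T┃│ 1 │ 2 │ 3 │ - │              
   ┃E┃├───┼───┼───┼───┤              
   ┃T┃│ 0 │ . │ = │ + │              


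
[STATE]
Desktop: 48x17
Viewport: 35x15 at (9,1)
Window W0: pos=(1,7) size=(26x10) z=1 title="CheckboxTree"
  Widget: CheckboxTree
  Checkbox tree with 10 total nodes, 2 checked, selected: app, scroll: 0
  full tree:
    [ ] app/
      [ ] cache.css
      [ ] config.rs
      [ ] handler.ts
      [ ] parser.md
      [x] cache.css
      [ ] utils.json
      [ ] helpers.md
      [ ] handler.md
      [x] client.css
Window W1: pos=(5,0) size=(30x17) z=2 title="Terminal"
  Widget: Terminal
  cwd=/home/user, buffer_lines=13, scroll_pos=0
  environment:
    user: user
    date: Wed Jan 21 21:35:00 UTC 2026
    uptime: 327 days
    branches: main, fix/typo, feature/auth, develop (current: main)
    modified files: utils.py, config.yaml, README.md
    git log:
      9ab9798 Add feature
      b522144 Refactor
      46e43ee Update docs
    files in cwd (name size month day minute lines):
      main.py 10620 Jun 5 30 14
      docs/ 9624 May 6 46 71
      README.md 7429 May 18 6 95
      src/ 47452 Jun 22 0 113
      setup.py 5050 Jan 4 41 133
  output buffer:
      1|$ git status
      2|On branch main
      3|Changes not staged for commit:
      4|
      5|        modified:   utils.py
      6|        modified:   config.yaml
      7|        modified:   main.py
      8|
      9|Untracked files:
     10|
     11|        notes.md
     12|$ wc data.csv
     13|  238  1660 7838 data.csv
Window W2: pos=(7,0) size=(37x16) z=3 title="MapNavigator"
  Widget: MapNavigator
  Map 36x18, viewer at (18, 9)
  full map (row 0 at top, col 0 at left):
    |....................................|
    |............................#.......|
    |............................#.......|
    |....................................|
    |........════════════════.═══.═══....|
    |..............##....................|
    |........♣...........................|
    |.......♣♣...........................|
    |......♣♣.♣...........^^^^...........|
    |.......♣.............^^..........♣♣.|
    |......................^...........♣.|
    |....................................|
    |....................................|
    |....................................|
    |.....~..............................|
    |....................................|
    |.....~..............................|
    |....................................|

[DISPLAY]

MapNavigator                      ┃
──────────────────────────────────┨
..................................┃
......════════════════.═══.═══....┃
............##....................┃
......♣...........................┃
.....♣♣...........................┃
....♣♣.♣...........^^^^...........┃
.....♣..........@..^^..........♣♣.┃
....................^...........♣.┃
..................................┃
..................................┃
..................................┃
...~..............................┃
━━━━━━━━━━━━━━━━━━━━━━━━━━━━━━━━━━┛


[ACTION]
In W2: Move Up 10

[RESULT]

MapNavigator                      ┃
──────────────────────────────────┨
                                  ┃
                                  ┃
                                  ┃
                                  ┃
                                  ┃
                                  ┃
................@.................┃
..........................#.......┃
..........................#.......┃
..................................┃
......════════════════.═══.═══....┃
............##....................┃
━━━━━━━━━━━━━━━━━━━━━━━━━━━━━━━━━━┛


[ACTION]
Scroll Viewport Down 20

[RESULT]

──────────────────────────────────┨
                                  ┃
                                  ┃
                                  ┃
                                  ┃
                                  ┃
                                  ┃
................@.................┃
..........................#.......┃
..........................#.......┃
..................................┃
......════════════════.═══.═══....┃
............##....................┃
━━━━━━━━━━━━━━━━━━━━━━━━━━━━━━━━━━┛
━━━━━━━━━━━━━━━━━━━━━━━━━┛         


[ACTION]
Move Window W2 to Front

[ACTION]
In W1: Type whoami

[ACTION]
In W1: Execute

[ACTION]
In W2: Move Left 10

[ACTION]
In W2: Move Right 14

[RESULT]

──────────────────────────────────┨
                                  ┃
                                  ┃
                                  ┃
                                  ┃
                                  ┃
                                  ┃
................@.............    ┃
......................#.......    ┃
......................#.......    ┃
..............................    ┃
..════════════════.═══.═══....    ┃
........##....................    ┃
━━━━━━━━━━━━━━━━━━━━━━━━━━━━━━━━━━┛
━━━━━━━━━━━━━━━━━━━━━━━━━┛         


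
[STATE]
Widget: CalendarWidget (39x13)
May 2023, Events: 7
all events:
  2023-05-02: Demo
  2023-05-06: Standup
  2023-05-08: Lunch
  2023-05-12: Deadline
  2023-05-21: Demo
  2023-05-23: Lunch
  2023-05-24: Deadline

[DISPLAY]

                May 2023               
Mo Tu We Th Fr Sa Su                   
 1  2*  3  4  5  6*  7                 
 8*  9 10 11 12* 13 14                 
15 16 17 18 19 20 21*                  
22 23* 24* 25 26 27 28                 
29 30 31                               
                                       
                                       
                                       
                                       
                                       
                                       


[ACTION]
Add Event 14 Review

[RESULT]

                May 2023               
Mo Tu We Th Fr Sa Su                   
 1  2*  3  4  5  6*  7                 
 8*  9 10 11 12* 13 14*                
15 16 17 18 19 20 21*                  
22 23* 24* 25 26 27 28                 
29 30 31                               
                                       
                                       
                                       
                                       
                                       
                                       


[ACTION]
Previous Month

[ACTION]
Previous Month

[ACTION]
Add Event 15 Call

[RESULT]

               March 2023              
Mo Tu We Th Fr Sa Su                   
       1  2  3  4  5                   
 6  7  8  9 10 11 12                   
13 14 15* 16 17 18 19                  
20 21 22 23 24 25 26                   
27 28 29 30 31                         
                                       
                                       
                                       
                                       
                                       
                                       
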